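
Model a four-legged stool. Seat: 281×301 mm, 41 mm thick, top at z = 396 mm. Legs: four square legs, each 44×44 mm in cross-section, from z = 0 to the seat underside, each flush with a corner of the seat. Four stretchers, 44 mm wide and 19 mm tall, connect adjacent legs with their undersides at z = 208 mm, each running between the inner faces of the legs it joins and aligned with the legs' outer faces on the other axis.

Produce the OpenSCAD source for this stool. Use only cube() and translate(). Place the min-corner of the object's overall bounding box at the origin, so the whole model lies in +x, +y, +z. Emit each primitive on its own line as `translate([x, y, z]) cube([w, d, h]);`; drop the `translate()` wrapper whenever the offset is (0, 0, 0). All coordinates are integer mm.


// leg_h = 396 - 41 = 355
// stretcher span = 281 - 2*44 = 193
translate([0, 0, 355]) cube([281, 301, 41]);
cube([44, 44, 355]);
translate([237, 0, 0]) cube([44, 44, 355]);
translate([0, 257, 0]) cube([44, 44, 355]);
translate([237, 257, 0]) cube([44, 44, 355]);
translate([44, 0, 208]) cube([193, 44, 19]);
translate([44, 257, 208]) cube([193, 44, 19]);
translate([0, 44, 208]) cube([44, 213, 19]);
translate([237, 44, 208]) cube([44, 213, 19]);


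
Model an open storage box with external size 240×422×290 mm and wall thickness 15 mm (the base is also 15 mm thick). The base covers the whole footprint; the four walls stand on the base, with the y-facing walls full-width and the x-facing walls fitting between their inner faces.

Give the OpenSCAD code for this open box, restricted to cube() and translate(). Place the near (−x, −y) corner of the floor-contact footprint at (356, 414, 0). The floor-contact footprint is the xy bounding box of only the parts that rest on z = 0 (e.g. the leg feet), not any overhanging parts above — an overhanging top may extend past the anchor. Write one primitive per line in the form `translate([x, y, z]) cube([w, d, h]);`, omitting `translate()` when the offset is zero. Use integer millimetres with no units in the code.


translate([356, 414, 0]) cube([240, 422, 15]);
translate([356, 414, 15]) cube([240, 15, 275]);
translate([356, 821, 15]) cube([240, 15, 275]);
translate([356, 429, 15]) cube([15, 392, 275]);
translate([581, 429, 15]) cube([15, 392, 275]);


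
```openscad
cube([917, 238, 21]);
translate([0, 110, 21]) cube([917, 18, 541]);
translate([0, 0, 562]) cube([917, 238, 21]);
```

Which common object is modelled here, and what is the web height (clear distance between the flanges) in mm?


An I-beam. The web height is 541 mm.

Two wide flanges with a thin centred web — an I-beam. Overall 583 mm minus two 21 mm flanges gives a web of 583 − 2·21 = 541 mm.


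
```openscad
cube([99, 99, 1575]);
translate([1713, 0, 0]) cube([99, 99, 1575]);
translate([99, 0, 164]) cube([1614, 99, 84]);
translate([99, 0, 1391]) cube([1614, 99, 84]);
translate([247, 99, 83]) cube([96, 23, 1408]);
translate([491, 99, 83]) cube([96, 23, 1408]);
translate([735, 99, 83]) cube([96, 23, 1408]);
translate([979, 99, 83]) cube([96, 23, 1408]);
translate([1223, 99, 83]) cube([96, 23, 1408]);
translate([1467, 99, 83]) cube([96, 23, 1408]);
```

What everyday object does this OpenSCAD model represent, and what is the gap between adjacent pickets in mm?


A fence section. The picket gap is 148 mm.

Two posts, two rails, 6 pickets — a fence section. Span 1614 mm holds 6 pickets of 96 mm with 7 equal gaps: ⌊(1614 − 6·96) / 7⌋ = 148 mm.


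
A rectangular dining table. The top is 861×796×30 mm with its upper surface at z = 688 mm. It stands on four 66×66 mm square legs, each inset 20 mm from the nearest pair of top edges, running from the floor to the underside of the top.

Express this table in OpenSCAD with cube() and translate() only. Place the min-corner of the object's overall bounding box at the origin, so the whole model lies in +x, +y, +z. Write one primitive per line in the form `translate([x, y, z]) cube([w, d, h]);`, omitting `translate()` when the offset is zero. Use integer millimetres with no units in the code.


translate([0, 0, 658]) cube([861, 796, 30]);
translate([20, 20, 0]) cube([66, 66, 658]);
translate([775, 20, 0]) cube([66, 66, 658]);
translate([20, 710, 0]) cube([66, 66, 658]);
translate([775, 710, 0]) cube([66, 66, 658]);


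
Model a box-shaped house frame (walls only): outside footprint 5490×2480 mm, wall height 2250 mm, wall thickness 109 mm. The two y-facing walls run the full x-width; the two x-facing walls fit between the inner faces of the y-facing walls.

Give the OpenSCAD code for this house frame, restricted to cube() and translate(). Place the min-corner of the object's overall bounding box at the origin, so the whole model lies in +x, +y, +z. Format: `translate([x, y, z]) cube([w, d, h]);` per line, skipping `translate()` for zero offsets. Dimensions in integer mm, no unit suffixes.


cube([5490, 109, 2250]);
translate([0, 2371, 0]) cube([5490, 109, 2250]);
translate([0, 109, 0]) cube([109, 2262, 2250]);
translate([5381, 109, 0]) cube([109, 2262, 2250]);


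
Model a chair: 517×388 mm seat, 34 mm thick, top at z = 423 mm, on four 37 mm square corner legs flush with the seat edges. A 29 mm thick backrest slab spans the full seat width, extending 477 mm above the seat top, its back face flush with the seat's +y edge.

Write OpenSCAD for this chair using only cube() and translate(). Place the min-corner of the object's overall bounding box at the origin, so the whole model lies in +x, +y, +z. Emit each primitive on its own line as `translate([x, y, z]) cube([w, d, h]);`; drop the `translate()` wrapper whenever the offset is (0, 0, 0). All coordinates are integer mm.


translate([0, 0, 389]) cube([517, 388, 34]);
cube([37, 37, 389]);
translate([480, 0, 0]) cube([37, 37, 389]);
translate([0, 351, 0]) cube([37, 37, 389]);
translate([480, 351, 0]) cube([37, 37, 389]);
translate([0, 359, 423]) cube([517, 29, 477]);


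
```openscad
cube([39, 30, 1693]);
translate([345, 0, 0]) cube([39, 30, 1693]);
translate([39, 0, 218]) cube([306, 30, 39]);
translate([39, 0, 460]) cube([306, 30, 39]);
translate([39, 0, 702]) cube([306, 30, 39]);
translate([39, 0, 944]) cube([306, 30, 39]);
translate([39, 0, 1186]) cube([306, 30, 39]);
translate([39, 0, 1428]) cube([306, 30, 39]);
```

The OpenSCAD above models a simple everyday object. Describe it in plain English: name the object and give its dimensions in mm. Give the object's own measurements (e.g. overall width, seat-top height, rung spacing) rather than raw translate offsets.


A straight ladder. Two 39×30 mm vertical rails, 1693 mm tall, stand 384 mm apart (outside-to-outside) with their front faces coplanar on the −y side. 6 rungs, each 30 mm deep and 39 mm tall, span between the inner faces of the rails, front faces flush with the rails. The lowest rung's underside is at z = 218 mm and rungs are spaced 242 mm apart (underside to underside).


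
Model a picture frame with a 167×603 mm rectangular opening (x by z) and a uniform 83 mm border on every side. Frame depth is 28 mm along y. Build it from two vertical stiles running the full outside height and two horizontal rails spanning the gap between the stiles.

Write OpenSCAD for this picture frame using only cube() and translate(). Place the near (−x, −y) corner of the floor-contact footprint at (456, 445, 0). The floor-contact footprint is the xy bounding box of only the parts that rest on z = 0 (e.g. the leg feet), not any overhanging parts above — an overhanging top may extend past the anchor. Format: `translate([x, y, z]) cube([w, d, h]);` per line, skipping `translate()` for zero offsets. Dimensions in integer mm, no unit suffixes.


translate([456, 445, 0]) cube([83, 28, 769]);
translate([706, 445, 0]) cube([83, 28, 769]);
translate([539, 445, 0]) cube([167, 28, 83]);
translate([539, 445, 686]) cube([167, 28, 83]);


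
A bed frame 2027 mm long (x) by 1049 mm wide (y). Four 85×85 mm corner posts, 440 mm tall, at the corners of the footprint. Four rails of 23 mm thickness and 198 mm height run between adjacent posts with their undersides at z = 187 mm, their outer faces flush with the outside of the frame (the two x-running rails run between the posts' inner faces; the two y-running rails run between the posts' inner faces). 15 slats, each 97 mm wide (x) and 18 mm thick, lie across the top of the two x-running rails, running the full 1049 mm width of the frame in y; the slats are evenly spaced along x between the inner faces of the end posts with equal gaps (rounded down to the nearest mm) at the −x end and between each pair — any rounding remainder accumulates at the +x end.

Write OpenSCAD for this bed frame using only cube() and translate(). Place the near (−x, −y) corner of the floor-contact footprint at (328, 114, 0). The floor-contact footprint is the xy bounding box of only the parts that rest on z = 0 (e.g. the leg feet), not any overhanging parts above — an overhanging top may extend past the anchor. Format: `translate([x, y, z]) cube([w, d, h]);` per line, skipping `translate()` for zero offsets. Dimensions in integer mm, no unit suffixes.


translate([328, 114, 0]) cube([85, 85, 440]);
translate([328, 1078, 0]) cube([85, 85, 440]);
translate([2270, 114, 0]) cube([85, 85, 440]);
translate([2270, 1078, 0]) cube([85, 85, 440]);
translate([413, 114, 187]) cube([1857, 23, 198]);
translate([413, 1140, 187]) cube([1857, 23, 198]);
translate([328, 199, 187]) cube([23, 879, 198]);
translate([2332, 199, 187]) cube([23, 879, 198]);
translate([438, 114, 385]) cube([97, 1049, 18]);
translate([560, 114, 385]) cube([97, 1049, 18]);
translate([682, 114, 385]) cube([97, 1049, 18]);
translate([804, 114, 385]) cube([97, 1049, 18]);
translate([926, 114, 385]) cube([97, 1049, 18]);
translate([1048, 114, 385]) cube([97, 1049, 18]);
translate([1170, 114, 385]) cube([97, 1049, 18]);
translate([1292, 114, 385]) cube([97, 1049, 18]);
translate([1414, 114, 385]) cube([97, 1049, 18]);
translate([1536, 114, 385]) cube([97, 1049, 18]);
translate([1658, 114, 385]) cube([97, 1049, 18]);
translate([1780, 114, 385]) cube([97, 1049, 18]);
translate([1902, 114, 385]) cube([97, 1049, 18]);
translate([2024, 114, 385]) cube([97, 1049, 18]);
translate([2146, 114, 385]) cube([97, 1049, 18]);


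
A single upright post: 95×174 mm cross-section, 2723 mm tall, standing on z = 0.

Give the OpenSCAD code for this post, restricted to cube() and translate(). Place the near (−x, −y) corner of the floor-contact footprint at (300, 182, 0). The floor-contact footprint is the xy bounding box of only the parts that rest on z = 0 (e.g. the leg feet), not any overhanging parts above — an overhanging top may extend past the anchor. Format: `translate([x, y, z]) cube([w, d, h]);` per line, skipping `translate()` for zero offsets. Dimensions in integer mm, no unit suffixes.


translate([300, 182, 0]) cube([95, 174, 2723]);


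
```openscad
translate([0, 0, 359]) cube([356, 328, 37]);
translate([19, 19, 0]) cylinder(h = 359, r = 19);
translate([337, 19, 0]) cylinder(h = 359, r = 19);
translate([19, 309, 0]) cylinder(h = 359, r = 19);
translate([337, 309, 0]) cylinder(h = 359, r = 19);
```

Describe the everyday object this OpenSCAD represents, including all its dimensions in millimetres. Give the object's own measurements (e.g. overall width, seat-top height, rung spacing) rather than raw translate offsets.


A four-legged stool. The seat is a 356×328×37 mm slab whose top surface is at z = 396 mm; four round legs, each 38 mm in diameter, run from the floor (z = 0) to the underside of the seat, each leg's axis is inset half a diameter from the nearest pair of seat edges (so the leg's bounding box is flush with the corner).


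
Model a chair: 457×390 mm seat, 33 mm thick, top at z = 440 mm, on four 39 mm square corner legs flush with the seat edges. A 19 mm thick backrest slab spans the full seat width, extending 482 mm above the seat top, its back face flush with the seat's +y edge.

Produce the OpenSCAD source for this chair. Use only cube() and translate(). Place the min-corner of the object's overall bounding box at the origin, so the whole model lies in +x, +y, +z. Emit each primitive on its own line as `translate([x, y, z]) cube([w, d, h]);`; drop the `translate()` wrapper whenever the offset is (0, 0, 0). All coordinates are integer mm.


translate([0, 0, 407]) cube([457, 390, 33]);
cube([39, 39, 407]);
translate([418, 0, 0]) cube([39, 39, 407]);
translate([0, 351, 0]) cube([39, 39, 407]);
translate([418, 351, 0]) cube([39, 39, 407]);
translate([0, 371, 440]) cube([457, 19, 482]);


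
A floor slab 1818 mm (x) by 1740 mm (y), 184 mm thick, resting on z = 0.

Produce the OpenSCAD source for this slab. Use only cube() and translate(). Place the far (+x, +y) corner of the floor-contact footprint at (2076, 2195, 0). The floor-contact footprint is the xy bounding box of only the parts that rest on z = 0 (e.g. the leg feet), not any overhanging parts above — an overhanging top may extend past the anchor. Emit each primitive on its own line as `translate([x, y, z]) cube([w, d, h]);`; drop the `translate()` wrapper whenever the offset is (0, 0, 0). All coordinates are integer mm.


translate([258, 455, 0]) cube([1818, 1740, 184]);


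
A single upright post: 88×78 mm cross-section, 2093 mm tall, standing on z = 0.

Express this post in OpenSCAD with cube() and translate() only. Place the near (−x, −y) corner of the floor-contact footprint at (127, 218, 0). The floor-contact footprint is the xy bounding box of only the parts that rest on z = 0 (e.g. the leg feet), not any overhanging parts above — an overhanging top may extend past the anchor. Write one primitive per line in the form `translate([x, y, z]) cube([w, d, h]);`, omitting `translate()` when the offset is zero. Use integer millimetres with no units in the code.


translate([127, 218, 0]) cube([88, 78, 2093]);


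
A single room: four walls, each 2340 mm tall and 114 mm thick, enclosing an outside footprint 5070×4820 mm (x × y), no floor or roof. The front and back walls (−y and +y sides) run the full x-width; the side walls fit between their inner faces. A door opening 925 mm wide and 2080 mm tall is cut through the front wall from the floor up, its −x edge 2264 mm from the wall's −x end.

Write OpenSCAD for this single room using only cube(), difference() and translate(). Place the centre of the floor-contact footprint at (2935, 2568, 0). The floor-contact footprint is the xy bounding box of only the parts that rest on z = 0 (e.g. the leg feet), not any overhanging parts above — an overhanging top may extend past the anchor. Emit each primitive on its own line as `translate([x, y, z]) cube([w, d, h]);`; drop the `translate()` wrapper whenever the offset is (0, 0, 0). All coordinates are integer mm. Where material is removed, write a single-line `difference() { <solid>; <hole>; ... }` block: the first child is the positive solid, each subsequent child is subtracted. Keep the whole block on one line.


difference() { translate([400, 158, 0]) cube([5070, 114, 2340]); translate([2664, 158, 0]) cube([925, 114, 2080]); }
translate([400, 4864, 0]) cube([5070, 114, 2340]);
translate([400, 272, 0]) cube([114, 4592, 2340]);
translate([5356, 272, 0]) cube([114, 4592, 2340]);


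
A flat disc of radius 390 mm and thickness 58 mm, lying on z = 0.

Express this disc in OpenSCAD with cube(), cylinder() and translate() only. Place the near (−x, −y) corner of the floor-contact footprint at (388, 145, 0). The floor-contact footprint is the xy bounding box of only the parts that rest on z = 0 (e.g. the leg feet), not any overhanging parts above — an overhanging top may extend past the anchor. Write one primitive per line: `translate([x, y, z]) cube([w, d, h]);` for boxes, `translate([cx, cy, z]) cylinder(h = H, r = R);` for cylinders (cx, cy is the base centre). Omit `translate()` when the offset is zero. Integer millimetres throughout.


translate([778, 535, 0]) cylinder(h = 58, r = 390);


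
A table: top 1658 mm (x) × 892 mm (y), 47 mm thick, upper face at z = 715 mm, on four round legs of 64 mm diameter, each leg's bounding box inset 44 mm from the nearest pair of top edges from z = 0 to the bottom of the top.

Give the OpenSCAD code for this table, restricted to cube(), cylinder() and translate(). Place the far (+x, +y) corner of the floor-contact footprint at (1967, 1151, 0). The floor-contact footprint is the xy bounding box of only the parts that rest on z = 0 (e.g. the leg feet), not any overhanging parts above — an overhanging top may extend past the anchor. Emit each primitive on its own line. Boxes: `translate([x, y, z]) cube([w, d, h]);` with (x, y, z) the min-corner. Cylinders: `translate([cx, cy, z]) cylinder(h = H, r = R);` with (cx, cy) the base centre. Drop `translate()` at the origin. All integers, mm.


// leg_h = 715 - 47 = 668
translate([353, 303, 668]) cube([1658, 892, 47]);
translate([429, 379, 0]) cylinder(h = 668, r = 32);
translate([1935, 379, 0]) cylinder(h = 668, r = 32);
translate([429, 1119, 0]) cylinder(h = 668, r = 32);
translate([1935, 1119, 0]) cylinder(h = 668, r = 32);


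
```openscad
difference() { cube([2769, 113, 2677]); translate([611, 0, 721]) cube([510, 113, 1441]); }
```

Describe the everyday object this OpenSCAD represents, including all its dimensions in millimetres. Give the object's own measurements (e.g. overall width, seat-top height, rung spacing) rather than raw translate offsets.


A wall 2769 mm long (x), 113 mm thick (y), 2677 mm tall, with a rectangular window opening cut through it. The opening is 510 mm wide and 1441 mm tall; its sill is at z = 721 mm and its near (−x) edge is 611 mm from the wall's −x end. The opening passes through the full wall thickness.


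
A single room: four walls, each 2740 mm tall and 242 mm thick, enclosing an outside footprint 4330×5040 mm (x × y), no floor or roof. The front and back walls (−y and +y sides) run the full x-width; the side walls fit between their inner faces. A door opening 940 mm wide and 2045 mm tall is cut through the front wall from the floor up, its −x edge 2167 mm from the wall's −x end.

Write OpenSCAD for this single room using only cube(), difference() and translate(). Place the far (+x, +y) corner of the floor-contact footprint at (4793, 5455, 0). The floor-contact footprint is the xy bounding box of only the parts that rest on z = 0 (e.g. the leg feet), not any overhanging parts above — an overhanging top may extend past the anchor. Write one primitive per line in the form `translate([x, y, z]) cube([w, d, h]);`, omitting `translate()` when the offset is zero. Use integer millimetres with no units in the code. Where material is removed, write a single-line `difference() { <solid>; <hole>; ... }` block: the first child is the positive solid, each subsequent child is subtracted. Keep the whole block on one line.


difference() { translate([463, 415, 0]) cube([4330, 242, 2740]); translate([2630, 415, 0]) cube([940, 242, 2045]); }
translate([463, 5213, 0]) cube([4330, 242, 2740]);
translate([463, 657, 0]) cube([242, 4556, 2740]);
translate([4551, 657, 0]) cube([242, 4556, 2740]);


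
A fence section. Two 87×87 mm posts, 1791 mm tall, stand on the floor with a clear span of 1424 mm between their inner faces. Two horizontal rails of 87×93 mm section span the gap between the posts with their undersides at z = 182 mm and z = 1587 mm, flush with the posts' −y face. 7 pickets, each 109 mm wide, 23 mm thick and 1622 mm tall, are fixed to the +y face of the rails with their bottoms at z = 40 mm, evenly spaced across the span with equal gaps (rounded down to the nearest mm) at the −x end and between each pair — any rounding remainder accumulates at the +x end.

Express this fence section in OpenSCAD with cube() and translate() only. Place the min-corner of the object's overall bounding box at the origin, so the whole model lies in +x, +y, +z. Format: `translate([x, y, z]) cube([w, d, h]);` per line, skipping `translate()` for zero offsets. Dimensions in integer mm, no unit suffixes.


cube([87, 87, 1791]);
translate([1511, 0, 0]) cube([87, 87, 1791]);
translate([87, 0, 182]) cube([1424, 87, 93]);
translate([87, 0, 1587]) cube([1424, 87, 93]);
translate([169, 87, 40]) cube([109, 23, 1622]);
translate([360, 87, 40]) cube([109, 23, 1622]);
translate([551, 87, 40]) cube([109, 23, 1622]);
translate([742, 87, 40]) cube([109, 23, 1622]);
translate([933, 87, 40]) cube([109, 23, 1622]);
translate([1124, 87, 40]) cube([109, 23, 1622]);
translate([1315, 87, 40]) cube([109, 23, 1622]);


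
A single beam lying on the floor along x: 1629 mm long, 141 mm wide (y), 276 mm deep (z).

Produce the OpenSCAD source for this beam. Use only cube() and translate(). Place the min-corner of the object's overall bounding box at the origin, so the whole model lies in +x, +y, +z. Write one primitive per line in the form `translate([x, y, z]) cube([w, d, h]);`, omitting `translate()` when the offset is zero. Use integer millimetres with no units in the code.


cube([1629, 141, 276]);


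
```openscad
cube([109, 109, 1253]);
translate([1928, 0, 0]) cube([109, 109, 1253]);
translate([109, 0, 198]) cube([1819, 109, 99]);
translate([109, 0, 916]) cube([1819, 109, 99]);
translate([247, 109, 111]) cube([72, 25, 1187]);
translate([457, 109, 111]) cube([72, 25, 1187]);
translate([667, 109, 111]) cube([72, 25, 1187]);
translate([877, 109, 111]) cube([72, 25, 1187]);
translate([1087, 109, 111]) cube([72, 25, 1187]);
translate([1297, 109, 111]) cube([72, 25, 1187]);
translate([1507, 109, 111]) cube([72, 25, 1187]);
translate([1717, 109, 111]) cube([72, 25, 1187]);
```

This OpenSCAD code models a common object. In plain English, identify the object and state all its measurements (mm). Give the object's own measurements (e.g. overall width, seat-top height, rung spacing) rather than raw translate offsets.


A fence section. Two 109×109 mm posts, 1253 mm tall, stand on the floor with a clear span of 1819 mm between their inner faces. Two horizontal rails of 109×99 mm section span the gap between the posts with their undersides at z = 198 mm and z = 916 mm, flush with the posts' −y face. 8 pickets, each 72 mm wide, 25 mm thick and 1187 mm tall, are fixed to the +y face of the rails with their bottoms at z = 111 mm, spaced across the span with a 138 mm gap after the −x post and between neighbouring pickets, with 139 mm left before the +x post.


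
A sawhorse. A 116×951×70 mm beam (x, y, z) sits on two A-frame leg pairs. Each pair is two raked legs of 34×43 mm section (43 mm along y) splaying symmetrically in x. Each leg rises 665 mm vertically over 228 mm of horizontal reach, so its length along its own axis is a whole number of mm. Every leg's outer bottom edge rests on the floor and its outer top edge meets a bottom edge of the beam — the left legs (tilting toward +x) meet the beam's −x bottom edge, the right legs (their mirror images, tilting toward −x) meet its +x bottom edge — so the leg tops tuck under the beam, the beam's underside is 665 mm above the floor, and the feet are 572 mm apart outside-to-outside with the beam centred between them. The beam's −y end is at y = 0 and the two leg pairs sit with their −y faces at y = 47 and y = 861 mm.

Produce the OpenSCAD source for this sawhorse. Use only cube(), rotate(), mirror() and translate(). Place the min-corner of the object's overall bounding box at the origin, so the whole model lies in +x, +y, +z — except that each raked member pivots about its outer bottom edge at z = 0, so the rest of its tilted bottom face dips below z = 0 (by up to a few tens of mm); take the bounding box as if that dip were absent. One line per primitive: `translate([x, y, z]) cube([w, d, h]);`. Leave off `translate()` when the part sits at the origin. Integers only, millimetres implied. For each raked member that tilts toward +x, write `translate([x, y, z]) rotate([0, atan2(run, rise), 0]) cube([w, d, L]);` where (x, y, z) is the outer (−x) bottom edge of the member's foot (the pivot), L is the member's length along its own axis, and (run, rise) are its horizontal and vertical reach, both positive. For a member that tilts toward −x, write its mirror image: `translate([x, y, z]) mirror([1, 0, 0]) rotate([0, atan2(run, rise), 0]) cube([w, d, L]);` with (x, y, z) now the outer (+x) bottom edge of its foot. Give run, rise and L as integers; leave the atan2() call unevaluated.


// leg length = √(228² + 665²) = 703
// right-leg outer foot x = 2·228 + 116 = 572
// beam min-corner = (228, 0, 665)
translate([228, 0, 665]) cube([116, 951, 70]);
translate([0, 47, 0]) rotate([0, atan2(228, 665), 0]) cube([34, 43, 703]);
translate([572, 47, 0]) mirror([1, 0, 0]) rotate([0, atan2(228, 665), 0]) cube([34, 43, 703]);
translate([0, 861, 0]) rotate([0, atan2(228, 665), 0]) cube([34, 43, 703]);
translate([572, 861, 0]) mirror([1, 0, 0]) rotate([0, atan2(228, 665), 0]) cube([34, 43, 703]);


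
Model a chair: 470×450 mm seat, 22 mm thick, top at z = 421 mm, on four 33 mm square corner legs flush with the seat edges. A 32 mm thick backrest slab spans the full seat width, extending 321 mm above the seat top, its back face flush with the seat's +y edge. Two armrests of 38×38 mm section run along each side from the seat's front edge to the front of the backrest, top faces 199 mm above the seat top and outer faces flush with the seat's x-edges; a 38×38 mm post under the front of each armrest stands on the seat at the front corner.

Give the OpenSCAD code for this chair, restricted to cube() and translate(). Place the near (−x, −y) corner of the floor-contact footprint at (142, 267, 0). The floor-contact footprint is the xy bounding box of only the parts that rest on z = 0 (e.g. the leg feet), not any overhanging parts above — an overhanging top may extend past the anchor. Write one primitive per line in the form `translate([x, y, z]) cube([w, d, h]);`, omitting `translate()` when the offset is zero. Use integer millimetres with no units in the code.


translate([142, 267, 399]) cube([470, 450, 22]);
translate([142, 267, 0]) cube([33, 33, 399]);
translate([579, 267, 0]) cube([33, 33, 399]);
translate([142, 684, 0]) cube([33, 33, 399]);
translate([579, 684, 0]) cube([33, 33, 399]);
translate([142, 685, 421]) cube([470, 32, 321]);
translate([142, 267, 582]) cube([38, 418, 38]);
translate([574, 267, 582]) cube([38, 418, 38]);
translate([142, 267, 421]) cube([38, 38, 161]);
translate([574, 267, 421]) cube([38, 38, 161]);


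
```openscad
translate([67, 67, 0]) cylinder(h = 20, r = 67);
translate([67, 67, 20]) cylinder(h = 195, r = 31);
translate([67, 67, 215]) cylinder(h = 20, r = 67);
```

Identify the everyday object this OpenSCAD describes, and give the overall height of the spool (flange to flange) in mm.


A spool. The overall height is 235 mm.

Three coaxial cylinders, large–small–large — a spool. Two 20 mm flanges and a 195 mm core give 20 + 195 + 20 = 235 mm.


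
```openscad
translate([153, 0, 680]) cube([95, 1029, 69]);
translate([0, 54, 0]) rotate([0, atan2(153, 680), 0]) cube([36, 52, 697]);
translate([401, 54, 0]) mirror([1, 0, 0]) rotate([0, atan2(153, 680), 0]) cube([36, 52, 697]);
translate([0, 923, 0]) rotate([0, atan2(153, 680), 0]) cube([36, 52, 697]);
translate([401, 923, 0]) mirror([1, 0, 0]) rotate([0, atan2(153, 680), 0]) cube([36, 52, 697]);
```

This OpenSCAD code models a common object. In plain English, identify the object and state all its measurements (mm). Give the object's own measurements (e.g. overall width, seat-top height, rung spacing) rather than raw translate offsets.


A sawhorse. A 95×1029×69 mm beam (x, y, z) sits on two A-frame leg pairs. Each pair is two raked legs of 36×52 mm section (52 mm along y) splaying symmetrically in x. Each leg rises 680 mm vertically over 153 mm of horizontal reach and is 697 mm long along its own axis. Every leg's outer bottom edge rests on the floor and its outer top edge meets a bottom edge of the beam — the left legs (tilting toward +x) meet the beam's −x bottom edge, the right legs (their mirror images, tilting toward −x) meet its +x bottom edge — so the leg tops tuck under the beam, the beam's underside is 680 mm above the floor, and the feet are 401 mm apart outside-to-outside with the beam centred between them. The two leg pairs are set in 54 mm from either end of the beam.


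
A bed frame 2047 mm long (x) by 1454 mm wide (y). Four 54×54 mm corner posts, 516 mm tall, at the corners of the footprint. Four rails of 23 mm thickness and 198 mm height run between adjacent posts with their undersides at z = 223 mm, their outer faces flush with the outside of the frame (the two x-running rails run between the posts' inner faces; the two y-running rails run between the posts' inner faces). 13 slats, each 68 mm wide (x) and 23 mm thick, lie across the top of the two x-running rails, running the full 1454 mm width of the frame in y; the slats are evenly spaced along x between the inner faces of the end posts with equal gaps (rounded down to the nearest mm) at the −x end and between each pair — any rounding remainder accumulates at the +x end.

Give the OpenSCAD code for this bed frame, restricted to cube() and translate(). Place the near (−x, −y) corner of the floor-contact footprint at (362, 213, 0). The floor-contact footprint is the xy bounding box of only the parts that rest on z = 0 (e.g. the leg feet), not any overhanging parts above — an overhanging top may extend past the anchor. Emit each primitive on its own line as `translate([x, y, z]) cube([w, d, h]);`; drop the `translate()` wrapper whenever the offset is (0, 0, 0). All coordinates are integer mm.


translate([362, 213, 0]) cube([54, 54, 516]);
translate([362, 1613, 0]) cube([54, 54, 516]);
translate([2355, 213, 0]) cube([54, 54, 516]);
translate([2355, 1613, 0]) cube([54, 54, 516]);
translate([416, 213, 223]) cube([1939, 23, 198]);
translate([416, 1644, 223]) cube([1939, 23, 198]);
translate([362, 267, 223]) cube([23, 1346, 198]);
translate([2386, 267, 223]) cube([23, 1346, 198]);
translate([491, 213, 421]) cube([68, 1454, 23]);
translate([634, 213, 421]) cube([68, 1454, 23]);
translate([777, 213, 421]) cube([68, 1454, 23]);
translate([920, 213, 421]) cube([68, 1454, 23]);
translate([1063, 213, 421]) cube([68, 1454, 23]);
translate([1206, 213, 421]) cube([68, 1454, 23]);
translate([1349, 213, 421]) cube([68, 1454, 23]);
translate([1492, 213, 421]) cube([68, 1454, 23]);
translate([1635, 213, 421]) cube([68, 1454, 23]);
translate([1778, 213, 421]) cube([68, 1454, 23]);
translate([1921, 213, 421]) cube([68, 1454, 23]);
translate([2064, 213, 421]) cube([68, 1454, 23]);
translate([2207, 213, 421]) cube([68, 1454, 23]);


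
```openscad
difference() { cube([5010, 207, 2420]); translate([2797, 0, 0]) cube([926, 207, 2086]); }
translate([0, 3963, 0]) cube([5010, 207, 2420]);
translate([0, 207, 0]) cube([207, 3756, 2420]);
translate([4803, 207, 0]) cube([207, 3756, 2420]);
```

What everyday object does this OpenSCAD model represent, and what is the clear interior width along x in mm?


A single room. The interior width is 4596 mm.

Four walls enclosing a rectangle with a door in the front wall — a room. Outside width 5010 minus two 207 mm walls gives 4596 mm.


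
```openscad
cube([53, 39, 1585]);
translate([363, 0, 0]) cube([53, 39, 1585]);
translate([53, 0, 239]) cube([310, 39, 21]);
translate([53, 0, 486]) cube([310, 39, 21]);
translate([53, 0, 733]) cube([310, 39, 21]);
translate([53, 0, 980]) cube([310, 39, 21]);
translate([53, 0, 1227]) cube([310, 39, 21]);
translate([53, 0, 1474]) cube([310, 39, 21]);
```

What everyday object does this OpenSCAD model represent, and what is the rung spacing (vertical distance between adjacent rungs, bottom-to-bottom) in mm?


A ladder. The rung spacing is 247 mm.

Two tall 53×39 posts with 6 short bars between them — a ladder. Adjacent rungs sit at z = 239 and z = 486, so the spacing is 486 − 239 = 247 mm.


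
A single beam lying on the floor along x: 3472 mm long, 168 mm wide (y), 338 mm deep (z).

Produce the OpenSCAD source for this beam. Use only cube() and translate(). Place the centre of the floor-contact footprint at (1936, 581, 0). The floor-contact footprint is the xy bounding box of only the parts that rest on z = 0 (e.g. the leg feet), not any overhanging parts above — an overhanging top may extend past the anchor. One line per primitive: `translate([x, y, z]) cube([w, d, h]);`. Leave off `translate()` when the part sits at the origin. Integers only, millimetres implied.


translate([200, 497, 0]) cube([3472, 168, 338]);


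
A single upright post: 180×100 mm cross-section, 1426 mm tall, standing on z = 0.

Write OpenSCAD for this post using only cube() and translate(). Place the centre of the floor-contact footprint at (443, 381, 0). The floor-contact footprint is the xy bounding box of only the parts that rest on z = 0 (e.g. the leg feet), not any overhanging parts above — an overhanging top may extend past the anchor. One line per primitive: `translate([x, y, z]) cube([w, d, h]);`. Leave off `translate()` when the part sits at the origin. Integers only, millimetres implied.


translate([353, 331, 0]) cube([180, 100, 1426]);


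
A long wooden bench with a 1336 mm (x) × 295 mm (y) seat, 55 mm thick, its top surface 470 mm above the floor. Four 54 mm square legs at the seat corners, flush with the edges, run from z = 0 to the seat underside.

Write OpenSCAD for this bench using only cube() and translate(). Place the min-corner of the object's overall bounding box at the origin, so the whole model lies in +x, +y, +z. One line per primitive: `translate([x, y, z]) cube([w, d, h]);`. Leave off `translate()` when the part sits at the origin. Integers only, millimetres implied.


// leg_h = 470 − 55 = 415
translate([0, 0, 415]) cube([1336, 295, 55]);
cube([54, 54, 415]);
translate([0, 241, 0]) cube([54, 54, 415]);
translate([1282, 0, 0]) cube([54, 54, 415]);
translate([1282, 241, 0]) cube([54, 54, 415]);


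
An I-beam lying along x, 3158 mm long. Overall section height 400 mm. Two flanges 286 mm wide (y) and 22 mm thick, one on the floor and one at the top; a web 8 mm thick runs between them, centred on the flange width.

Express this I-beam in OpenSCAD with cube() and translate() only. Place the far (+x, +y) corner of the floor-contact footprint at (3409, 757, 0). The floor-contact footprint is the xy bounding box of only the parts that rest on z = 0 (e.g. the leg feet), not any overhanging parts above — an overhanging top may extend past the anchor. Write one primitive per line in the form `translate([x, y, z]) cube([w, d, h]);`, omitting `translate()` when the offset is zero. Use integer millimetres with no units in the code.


translate([251, 471, 0]) cube([3158, 286, 22]);
translate([251, 610, 22]) cube([3158, 8, 356]);
translate([251, 471, 378]) cube([3158, 286, 22]);


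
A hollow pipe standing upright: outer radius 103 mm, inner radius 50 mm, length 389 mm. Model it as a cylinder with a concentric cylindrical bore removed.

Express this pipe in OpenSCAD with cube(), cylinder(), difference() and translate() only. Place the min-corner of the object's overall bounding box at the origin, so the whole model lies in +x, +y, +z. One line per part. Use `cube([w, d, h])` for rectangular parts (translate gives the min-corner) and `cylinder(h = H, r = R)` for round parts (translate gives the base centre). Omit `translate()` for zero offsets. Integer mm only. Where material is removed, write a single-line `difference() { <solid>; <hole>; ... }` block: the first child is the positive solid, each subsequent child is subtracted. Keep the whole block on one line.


difference() { translate([103, 103, 0]) cylinder(h = 389, r = 103); translate([103, 103, 0]) cylinder(h = 389, r = 50); }


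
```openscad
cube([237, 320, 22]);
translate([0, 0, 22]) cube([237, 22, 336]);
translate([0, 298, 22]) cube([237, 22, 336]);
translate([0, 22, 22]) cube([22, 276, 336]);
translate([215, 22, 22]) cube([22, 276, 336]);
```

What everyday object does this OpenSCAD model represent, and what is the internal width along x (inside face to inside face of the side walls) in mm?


An open box. The internal width is 193 mm.

A 237×320 base slab with four walls standing on it — an open box. The base is 237 mm wide and the walls are 22 mm thick, so the internal width is 237 − 2 × 22 = 193 mm.


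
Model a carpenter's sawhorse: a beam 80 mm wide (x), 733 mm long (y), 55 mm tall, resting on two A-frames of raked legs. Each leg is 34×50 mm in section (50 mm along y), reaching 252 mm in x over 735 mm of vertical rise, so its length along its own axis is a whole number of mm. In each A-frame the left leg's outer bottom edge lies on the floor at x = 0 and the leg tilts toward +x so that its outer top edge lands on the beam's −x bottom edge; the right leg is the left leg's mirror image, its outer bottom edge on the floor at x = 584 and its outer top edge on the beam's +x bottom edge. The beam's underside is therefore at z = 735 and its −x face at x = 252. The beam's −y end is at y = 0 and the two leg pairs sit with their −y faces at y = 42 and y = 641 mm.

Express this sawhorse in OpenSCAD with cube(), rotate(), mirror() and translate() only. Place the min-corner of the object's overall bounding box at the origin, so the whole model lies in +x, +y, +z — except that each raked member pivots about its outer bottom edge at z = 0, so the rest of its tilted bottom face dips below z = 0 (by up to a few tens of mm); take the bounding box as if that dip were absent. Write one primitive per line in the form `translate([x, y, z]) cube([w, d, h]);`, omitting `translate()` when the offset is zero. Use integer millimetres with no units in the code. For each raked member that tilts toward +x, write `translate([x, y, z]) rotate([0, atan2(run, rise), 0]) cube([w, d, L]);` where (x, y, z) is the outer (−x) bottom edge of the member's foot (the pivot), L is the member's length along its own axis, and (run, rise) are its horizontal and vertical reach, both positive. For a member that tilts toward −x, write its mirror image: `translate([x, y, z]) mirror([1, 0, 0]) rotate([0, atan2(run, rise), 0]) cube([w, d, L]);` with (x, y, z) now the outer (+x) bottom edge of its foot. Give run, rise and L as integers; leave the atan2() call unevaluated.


translate([252, 0, 735]) cube([80, 733, 55]);
translate([0, 42, 0]) rotate([0, atan2(252, 735), 0]) cube([34, 50, 777]);
translate([584, 42, 0]) mirror([1, 0, 0]) rotate([0, atan2(252, 735), 0]) cube([34, 50, 777]);
translate([0, 641, 0]) rotate([0, atan2(252, 735), 0]) cube([34, 50, 777]);
translate([584, 641, 0]) mirror([1, 0, 0]) rotate([0, atan2(252, 735), 0]) cube([34, 50, 777]);


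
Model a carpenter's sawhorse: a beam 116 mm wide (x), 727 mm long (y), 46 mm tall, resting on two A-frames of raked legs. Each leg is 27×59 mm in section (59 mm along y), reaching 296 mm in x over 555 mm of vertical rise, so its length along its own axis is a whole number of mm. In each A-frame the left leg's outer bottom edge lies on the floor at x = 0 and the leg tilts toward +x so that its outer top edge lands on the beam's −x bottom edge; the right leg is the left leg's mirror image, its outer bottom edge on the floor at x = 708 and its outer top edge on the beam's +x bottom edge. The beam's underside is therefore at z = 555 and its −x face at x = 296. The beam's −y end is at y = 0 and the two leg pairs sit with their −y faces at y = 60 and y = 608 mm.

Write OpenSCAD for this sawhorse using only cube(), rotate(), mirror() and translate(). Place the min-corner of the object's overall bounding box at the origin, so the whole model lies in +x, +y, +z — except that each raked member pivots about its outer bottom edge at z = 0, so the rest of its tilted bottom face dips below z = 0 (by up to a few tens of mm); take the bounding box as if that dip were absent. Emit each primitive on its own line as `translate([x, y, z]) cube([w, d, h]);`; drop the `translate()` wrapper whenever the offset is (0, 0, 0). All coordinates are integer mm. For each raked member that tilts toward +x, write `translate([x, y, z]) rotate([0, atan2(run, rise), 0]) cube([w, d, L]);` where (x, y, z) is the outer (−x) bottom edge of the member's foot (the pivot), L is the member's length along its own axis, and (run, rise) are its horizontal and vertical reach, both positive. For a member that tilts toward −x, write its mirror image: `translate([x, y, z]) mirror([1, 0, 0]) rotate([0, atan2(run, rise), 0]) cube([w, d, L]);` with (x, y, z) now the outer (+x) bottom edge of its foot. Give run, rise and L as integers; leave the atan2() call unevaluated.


// leg length = √(296² + 555²) = 629
// right-leg outer foot x = 2·296 + 116 = 708
// beam min-corner = (296, 0, 555)
translate([296, 0, 555]) cube([116, 727, 46]);
translate([0, 60, 0]) rotate([0, atan2(296, 555), 0]) cube([27, 59, 629]);
translate([708, 60, 0]) mirror([1, 0, 0]) rotate([0, atan2(296, 555), 0]) cube([27, 59, 629]);
translate([0, 608, 0]) rotate([0, atan2(296, 555), 0]) cube([27, 59, 629]);
translate([708, 608, 0]) mirror([1, 0, 0]) rotate([0, atan2(296, 555), 0]) cube([27, 59, 629]);
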